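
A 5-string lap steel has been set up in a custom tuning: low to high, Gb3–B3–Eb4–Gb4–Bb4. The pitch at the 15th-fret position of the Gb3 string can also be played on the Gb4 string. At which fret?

3

Fret 15 on Gb3 is MIDI 54 + 15 = 69 (A4). On the Gb4 string (open MIDI 66), that pitch is 69 − 66 = fret 3.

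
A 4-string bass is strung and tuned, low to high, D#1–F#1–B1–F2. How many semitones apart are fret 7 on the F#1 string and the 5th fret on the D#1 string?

F#1 at fret 7 → C#2 (MIDI 37); D#1 at fret 5 → G#1 (MIDI 32).
37 − 32 = 5, so the two pitches are 5 semitones apart, with C#2 the higher.

5 semitones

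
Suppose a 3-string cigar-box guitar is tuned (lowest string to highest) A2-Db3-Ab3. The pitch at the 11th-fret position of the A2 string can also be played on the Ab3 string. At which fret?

0

A2 at fret 11 is A2 + 11 semitones = Ab3.
The open Ab3 string is 11 semitones above the open A2, so the same pitch on the Ab3 string lies at fret 11 − 11 = 0.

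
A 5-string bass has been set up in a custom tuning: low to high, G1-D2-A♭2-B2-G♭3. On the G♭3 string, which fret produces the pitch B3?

5

B3 is 5 semitones above the open G♭3 (Gb–G–Ab–A–Bb–B), so it sits at fret 5.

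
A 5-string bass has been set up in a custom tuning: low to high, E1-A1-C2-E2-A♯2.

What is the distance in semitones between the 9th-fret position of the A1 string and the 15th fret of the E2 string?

13 semitones

A1 at fret 9 → F♯2 (MIDI 42); E2 at fret 15 → G3 (MIDI 55).
42 − 55 = -13, so the two pitches are 13 semitones apart, with G3 the higher.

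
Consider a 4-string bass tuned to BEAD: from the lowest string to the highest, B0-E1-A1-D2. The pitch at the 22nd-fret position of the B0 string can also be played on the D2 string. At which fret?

7

B0 at fret 22 is B0 + 22 semitones = A2.
The open D2 string is 15 semitones above the open B0, so the same pitch on the D2 string lies at fret 22 − 15 = 7.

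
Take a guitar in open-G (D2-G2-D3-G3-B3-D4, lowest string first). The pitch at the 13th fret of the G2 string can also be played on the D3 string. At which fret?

6

Fret 13 on G2 is MIDI 43 + 13 = 56 (G#3). On the D3 string (open MIDI 50), that pitch is 56 − 50 = fret 6.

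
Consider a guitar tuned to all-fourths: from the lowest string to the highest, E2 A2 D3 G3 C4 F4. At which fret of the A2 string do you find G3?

10

G3 is 10 semitones above the open A2 (A–A#–B–C–…–F–F#–G), so it sits at fret 10.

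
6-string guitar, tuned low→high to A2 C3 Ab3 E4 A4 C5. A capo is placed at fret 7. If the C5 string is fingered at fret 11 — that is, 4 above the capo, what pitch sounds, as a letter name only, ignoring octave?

The capo raises the open C5 by 7 semitones to G5; fretting 4 more gives C5 + 7 + 4 = C5 + 11 semitones, landing on B.

B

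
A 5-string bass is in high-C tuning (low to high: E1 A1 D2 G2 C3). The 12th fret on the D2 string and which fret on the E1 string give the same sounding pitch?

Fret 12 on D2 is MIDI 38 + 12 = 50 (D3). On the E1 string (open MIDI 28), that pitch is 50 − 28 = fret 22.

22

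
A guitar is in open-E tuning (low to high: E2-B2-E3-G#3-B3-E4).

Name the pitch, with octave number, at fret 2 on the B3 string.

C#4

The open B3 string plus 2 semitones: B–C–C#.
The walk passes from B into C once, so the octave number goes from 3 to 4.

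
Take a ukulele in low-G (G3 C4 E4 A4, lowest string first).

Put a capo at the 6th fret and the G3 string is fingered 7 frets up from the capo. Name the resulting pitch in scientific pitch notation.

G#4

The capo raises the open G3 by 6 semitones to C#4; fretting 7 more gives G3 + 6 + 7 = G3 + 13 semitones = G#4.
(Also written Ab.)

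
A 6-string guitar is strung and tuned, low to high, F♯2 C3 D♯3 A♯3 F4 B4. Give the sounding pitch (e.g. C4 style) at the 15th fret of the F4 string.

G♯5

Each fret is one semitone, so F4 + 15 = G♯5.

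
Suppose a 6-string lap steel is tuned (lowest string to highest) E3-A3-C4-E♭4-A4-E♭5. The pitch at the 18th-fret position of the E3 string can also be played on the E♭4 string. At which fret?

7

Fret 18 on E3 is MIDI 52 + 18 = 70 (B♭4). On the E♭4 string (open MIDI 63), that pitch is 70 − 63 = fret 7.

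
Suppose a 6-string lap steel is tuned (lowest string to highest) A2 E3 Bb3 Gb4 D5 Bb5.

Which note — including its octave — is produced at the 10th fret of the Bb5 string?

Bb5 is MIDI 82. Adding 10 gives 92, which is Ab6.
(Equivalently spelled G#6.)

Ab6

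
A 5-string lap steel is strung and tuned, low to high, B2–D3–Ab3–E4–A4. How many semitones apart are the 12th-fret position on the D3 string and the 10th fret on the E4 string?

12 semitones

D3 at fret 12 → D4 (MIDI 62); E4 at fret 10 → D5 (MIDI 74).
62 − 74 = -12, so the two pitches are 12 semitones apart, with D5 the higher.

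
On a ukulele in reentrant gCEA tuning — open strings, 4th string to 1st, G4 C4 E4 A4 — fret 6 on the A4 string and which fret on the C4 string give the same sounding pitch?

15

A4 at fret 6 is A4 + 6 semitones = D♯5.
The open C4 string is 9 semitones below the open A4, so the same pitch on the C4 string lies at fret 6 + 9 = 15.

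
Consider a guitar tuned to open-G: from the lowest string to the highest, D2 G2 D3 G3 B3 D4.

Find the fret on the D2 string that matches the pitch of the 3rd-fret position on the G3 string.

20

G3 at fret 3 is G3 + 3 semitones = A♯3.
The open D2 string is 17 semitones below the open G3, so the same pitch on the D2 string lies at fret 3 + 17 = 20.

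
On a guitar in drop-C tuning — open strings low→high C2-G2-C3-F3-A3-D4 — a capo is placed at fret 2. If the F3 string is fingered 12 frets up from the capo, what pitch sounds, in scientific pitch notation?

The capo raises the open F3 by 2 semitones to G3; fretting 12 more gives F3 + 2 + 12 = F3 + 14 semitones = G4.

G4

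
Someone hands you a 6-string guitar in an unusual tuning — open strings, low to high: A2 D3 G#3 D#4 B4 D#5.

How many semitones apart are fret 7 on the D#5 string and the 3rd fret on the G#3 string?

D#5 at fret 7 → A#5 (MIDI 82); G#3 at fret 3 → B3 (MIDI 59).
82 − 59 = 23, so the two pitches are 23 semitones apart, with A#5 the higher.

23 semitones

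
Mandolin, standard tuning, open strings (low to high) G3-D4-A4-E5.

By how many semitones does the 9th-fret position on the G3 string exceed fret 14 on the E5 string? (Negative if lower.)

G3 at fret 9 → E4 (MIDI 64); E5 at fret 14 → F#6 (MIDI 90).
64 − 90 = -26, so the two pitches are 26 semitones apart.

-26 semitones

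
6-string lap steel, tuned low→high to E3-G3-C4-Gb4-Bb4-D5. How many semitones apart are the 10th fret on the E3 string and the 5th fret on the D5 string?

17 semitones

E3 at fret 10 → D4 (MIDI 62); D5 at fret 5 → G5 (MIDI 79).
62 − 79 = -17, so the two pitches are 17 semitones apart, with G5 the higher.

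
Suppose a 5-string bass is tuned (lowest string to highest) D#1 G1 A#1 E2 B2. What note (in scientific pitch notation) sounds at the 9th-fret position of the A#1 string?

The open A#1 string plus 9 semitones: A#–B–C–C#–D–D#–E–F–F#–G.
The walk passes from B into C once, so the octave number goes from 1 to 2.

G2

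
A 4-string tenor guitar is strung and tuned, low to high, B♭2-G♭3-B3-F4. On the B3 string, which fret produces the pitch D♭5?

14

D♭5 is 14 semitones above the open B3 (B–C–Db–D–…–B–C–Db), so it sits at fret 14.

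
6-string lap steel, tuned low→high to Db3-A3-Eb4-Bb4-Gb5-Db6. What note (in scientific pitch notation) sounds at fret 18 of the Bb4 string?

Bb4 is MIDI 70. Adding 18 gives 88, which is E6.

E6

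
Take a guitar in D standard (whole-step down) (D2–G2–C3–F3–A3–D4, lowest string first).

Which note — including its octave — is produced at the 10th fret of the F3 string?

D#4

F3 is MIDI 53. Adding 10 gives 63, which is D#4.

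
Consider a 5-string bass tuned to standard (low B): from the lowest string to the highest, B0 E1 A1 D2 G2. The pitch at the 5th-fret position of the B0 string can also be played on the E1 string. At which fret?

Fret 5 on B0 is MIDI 23 + 5 = 28 (E1). On the E1 string (open MIDI 28), that pitch is 28 − 28 = fret 0.

0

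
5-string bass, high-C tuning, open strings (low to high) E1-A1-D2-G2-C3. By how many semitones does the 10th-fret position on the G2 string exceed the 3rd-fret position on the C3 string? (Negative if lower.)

G2 at fret 10 → F3 (MIDI 53); C3 at fret 3 → D#3 (MIDI 51).
53 − 51 = 2, so the two pitches are 2 semitones apart.

2 semitones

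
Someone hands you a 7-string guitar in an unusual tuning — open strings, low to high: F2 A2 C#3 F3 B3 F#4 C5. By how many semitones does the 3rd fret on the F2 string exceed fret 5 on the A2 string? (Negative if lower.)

F2 at fret 3 → G#2 (MIDI 44); A2 at fret 5 → D3 (MIDI 50).
44 − 50 = -6, so the two pitches are 6 semitones apart.

-6 semitones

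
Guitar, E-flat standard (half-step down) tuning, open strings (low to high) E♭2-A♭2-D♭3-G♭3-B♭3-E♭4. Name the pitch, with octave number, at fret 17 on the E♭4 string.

The open E♭4 string plus 17 semitones: Eb–E–F–Gb–…–Gb–G–Ab.
The walk passes from B into C once, so the octave number goes from 4 to 5.

A♭5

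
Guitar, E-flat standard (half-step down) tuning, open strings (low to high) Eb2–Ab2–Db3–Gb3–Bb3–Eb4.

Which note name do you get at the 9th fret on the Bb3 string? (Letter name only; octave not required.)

G

Bb3 is MIDI 58. Adding 9 gives 67; 67 mod 12 = 7, i.e. G.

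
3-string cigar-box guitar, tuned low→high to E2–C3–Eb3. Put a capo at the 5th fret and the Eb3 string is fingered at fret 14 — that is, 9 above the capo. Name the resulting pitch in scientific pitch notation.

The capo raises the open Eb3 by 5 semitones to Ab3; fretting 9 more gives Eb3 + 5 + 9 = Eb3 + 14 semitones = F4.

F4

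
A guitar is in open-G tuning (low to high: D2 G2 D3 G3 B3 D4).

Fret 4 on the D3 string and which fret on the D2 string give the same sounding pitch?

D3 at fret 4 is D3 + 4 semitones = F♯3.
The open D2 string is 12 semitones below the open D3, so the same pitch on the D2 string lies at fret 4 + 12 = 16.

16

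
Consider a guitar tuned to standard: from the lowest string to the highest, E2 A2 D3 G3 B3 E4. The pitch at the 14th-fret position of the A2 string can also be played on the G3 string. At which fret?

4

Fret 14 on A2 is MIDI 45 + 14 = 59 (B3). On the G3 string (open MIDI 55), that pitch is 59 − 55 = fret 4.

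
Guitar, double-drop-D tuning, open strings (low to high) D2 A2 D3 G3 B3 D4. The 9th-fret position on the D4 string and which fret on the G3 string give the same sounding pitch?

16

Fret 9 on D4 is MIDI 62 + 9 = 71 (B4). On the G3 string (open MIDI 55), that pitch is 71 − 55 = fret 16.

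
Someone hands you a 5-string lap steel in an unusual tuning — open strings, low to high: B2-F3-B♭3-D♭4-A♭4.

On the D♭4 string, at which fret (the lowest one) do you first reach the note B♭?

9

From D♭4, count semitones up the chromatic scale until reaching B♭: Db–D–Eb–E–F–Gb–G–Ab–A–Bb — 9 steps.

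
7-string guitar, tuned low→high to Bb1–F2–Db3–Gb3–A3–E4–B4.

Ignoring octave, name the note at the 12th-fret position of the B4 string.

B

The open B4 string plus 12 semitones: B–C–Db–D–…–A–Bb–B.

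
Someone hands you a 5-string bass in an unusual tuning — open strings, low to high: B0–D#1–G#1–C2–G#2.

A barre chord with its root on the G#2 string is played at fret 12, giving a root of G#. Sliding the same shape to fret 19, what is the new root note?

D#

Moving from fret 12 to fret 19 shifts the root by 7 semitones.
G# up 7 semitones is D#.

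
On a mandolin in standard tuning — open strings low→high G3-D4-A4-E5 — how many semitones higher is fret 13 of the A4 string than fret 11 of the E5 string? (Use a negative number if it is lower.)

-5 semitones

A4 at fret 13 → A♯5 (MIDI 82); E5 at fret 11 → D♯6 (MIDI 87).
82 − 87 = -5, so the two pitches are 5 semitones apart.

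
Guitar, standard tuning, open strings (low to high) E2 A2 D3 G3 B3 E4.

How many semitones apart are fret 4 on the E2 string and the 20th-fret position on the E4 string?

E2 at fret 4 → G♯2 (MIDI 44); E4 at fret 20 → C6 (MIDI 84).
44 − 84 = -40, so the two pitches are 40 semitones apart, with C6 the higher.

40 semitones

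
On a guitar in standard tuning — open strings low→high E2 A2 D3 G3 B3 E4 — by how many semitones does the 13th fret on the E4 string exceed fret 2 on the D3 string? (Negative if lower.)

E4 at fret 13 → F5 (MIDI 77); D3 at fret 2 → E3 (MIDI 52).
77 − 52 = 25, so the two pitches are 25 semitones apart.

25 semitones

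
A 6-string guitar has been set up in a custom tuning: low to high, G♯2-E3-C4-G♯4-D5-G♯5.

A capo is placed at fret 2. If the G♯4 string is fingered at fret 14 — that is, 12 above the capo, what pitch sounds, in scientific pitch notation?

The capo raises the open G♯4 by 2 semitones to A♯4; fretting 12 more gives G♯4 + 2 + 12 = G♯4 + 14 semitones = A♯5.

A♯5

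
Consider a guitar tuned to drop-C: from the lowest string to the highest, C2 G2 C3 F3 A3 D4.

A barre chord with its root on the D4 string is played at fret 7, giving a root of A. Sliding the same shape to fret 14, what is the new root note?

E

Moving from fret 7 to fret 14 shifts the root by 7 semitones.
A up 7 semitones is E.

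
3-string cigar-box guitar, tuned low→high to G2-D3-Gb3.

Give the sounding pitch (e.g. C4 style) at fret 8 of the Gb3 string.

D4

Gb3 is MIDI 54. Adding 8 gives 62, which is D4.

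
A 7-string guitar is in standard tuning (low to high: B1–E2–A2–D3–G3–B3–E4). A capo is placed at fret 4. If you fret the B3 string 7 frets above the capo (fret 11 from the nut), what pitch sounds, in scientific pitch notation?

A#4

The capo raises the open B3 by 4 semitones to D#4; fretting 7 more gives B3 + 4 + 7 = B3 + 11 semitones = A#4.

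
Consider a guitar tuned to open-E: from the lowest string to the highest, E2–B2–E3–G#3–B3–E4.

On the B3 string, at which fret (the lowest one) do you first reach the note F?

6

From B3, count semitones up the chromatic scale until reaching F: B–C–C#–D–D#–E–F — 6 steps.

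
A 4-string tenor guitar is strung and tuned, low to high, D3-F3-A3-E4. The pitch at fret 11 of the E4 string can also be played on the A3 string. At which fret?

18

Fret 11 on E4 is MIDI 64 + 11 = 75 (Eb5). On the A3 string (open MIDI 57), that pitch is 75 − 57 = fret 18.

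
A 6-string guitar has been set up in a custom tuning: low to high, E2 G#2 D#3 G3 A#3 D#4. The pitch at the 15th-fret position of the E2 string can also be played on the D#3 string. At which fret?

E2 at fret 15 is E2 + 15 semitones = G3.
The open D#3 string is 11 semitones above the open E2, so the same pitch on the D#3 string lies at fret 15 − 11 = 4.

4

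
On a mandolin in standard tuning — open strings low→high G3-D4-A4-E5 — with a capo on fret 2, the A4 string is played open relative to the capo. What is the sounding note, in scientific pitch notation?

The capo raises the open A4 by 2 semitones to B4; fretting 0 more gives A4 + 2 + 0 = A4 + 2 semitones = B4.

B4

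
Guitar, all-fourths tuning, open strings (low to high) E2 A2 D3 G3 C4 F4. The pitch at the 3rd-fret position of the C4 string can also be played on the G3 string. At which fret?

Fret 3 on C4 is MIDI 60 + 3 = 63 (D#4). On the G3 string (open MIDI 55), that pitch is 63 − 55 = fret 8.

8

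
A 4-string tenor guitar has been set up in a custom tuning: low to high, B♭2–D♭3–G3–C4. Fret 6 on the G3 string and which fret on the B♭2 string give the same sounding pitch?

15

G3 at fret 6 is G3 + 6 semitones = D♭4.
The open B♭2 string is 9 semitones below the open G3, so the same pitch on the B♭2 string lies at fret 6 + 9 = 15.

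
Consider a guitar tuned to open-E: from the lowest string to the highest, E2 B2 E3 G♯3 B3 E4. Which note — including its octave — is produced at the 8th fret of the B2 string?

G3

B2 is MIDI 47. Adding 8 gives 55, which is G3.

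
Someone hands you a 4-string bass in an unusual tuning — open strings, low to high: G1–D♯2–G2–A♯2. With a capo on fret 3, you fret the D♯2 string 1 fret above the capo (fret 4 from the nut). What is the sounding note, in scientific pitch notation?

The capo raises the open D♯2 by 3 semitones to F♯2; fretting 1 more gives D♯2 + 3 + 1 = D♯2 + 4 semitones = G2.

G2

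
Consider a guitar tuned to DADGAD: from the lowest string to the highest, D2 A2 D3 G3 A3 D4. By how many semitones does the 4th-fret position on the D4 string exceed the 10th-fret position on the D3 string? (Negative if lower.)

D4 at fret 4 → F♯4 (MIDI 66); D3 at fret 10 → C4 (MIDI 60).
66 − 60 = 6, so the two pitches are 6 semitones apart.

6 semitones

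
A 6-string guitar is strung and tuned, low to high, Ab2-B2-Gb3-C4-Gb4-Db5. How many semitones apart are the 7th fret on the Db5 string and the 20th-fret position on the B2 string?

13 semitones

Db5 at fret 7 → Ab5 (MIDI 80); B2 at fret 20 → G4 (MIDI 67).
80 − 67 = 13, so the two pitches are 13 semitones apart, with Ab5 the higher.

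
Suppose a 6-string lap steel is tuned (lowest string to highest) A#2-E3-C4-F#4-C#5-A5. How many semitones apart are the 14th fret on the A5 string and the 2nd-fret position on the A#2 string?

47 semitones

A5 at fret 14 → B6 (MIDI 95); A#2 at fret 2 → C3 (MIDI 48).
95 − 48 = 47, so the two pitches are 47 semitones apart, with B6 the higher.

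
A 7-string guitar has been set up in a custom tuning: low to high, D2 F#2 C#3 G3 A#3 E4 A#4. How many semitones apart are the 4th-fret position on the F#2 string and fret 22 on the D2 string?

14 semitones

F#2 at fret 4 → A#2 (MIDI 46); D2 at fret 22 → C4 (MIDI 60).
46 − 60 = -14, so the two pitches are 14 semitones apart, with C4 the higher.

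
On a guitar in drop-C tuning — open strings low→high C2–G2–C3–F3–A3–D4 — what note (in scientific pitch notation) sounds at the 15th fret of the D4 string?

The open D4 string plus 15 semitones: D–D#–E–F–…–D#–E–F.
The walk passes from B into C once, so the octave number goes from 4 to 5.

F5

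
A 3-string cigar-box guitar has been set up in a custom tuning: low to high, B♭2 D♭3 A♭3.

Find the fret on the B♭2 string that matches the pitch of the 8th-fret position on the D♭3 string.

D♭3 at fret 8 is D♭3 + 8 semitones = A3.
The open B♭2 string is 3 semitones below the open D♭3, so the same pitch on the B♭2 string lies at fret 8 + 3 = 11.

11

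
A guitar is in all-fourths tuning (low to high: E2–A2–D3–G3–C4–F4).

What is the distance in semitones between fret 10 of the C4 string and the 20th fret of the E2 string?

C4 at fret 10 → A♯4 (MIDI 70); E2 at fret 20 → C4 (MIDI 60).
70 − 60 = 10, so the two pitches are 10 semitones apart, with A♯4 the higher.

10 semitones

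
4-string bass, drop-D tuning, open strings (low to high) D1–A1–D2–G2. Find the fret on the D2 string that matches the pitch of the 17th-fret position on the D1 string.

5

Fret 17 on D1 is MIDI 26 + 17 = 43 (G2). On the D2 string (open MIDI 38), that pitch is 43 − 38 = fret 5.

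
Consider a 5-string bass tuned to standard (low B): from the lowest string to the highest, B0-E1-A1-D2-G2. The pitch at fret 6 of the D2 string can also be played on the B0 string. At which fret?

21

Fret 6 on D2 is MIDI 38 + 6 = 44 (G♯2). On the B0 string (open MIDI 23), that pitch is 44 − 23 = fret 21.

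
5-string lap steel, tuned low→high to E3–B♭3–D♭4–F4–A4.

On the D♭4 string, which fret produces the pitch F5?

16

F5 is 16 semitones above the open D♭4 (Db–D–Eb–E–…–Eb–E–F), so it sits at fret 16.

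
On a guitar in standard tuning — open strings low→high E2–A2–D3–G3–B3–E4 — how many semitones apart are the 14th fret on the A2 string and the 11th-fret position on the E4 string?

16 semitones

A2 at fret 14 → B3 (MIDI 59); E4 at fret 11 → D♯5 (MIDI 75).
59 − 75 = -16, so the two pitches are 16 semitones apart, with D♯5 the higher.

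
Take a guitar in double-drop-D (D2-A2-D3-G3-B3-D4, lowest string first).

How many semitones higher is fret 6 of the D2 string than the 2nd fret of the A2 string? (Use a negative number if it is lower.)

D2 at fret 6 → G♯2 (MIDI 44); A2 at fret 2 → B2 (MIDI 47).
44 − 47 = -3, so the two pitches are 3 semitones apart.

-3 semitones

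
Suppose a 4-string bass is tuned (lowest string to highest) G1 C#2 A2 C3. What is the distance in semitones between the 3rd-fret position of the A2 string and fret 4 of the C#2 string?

A2 at fret 3 → C3 (MIDI 48); C#2 at fret 4 → F2 (MIDI 41).
48 − 41 = 7, so the two pitches are 7 semitones apart, with C3 the higher.

7 semitones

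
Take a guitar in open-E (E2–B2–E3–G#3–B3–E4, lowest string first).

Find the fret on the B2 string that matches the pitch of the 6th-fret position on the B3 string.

18

B3 at fret 6 is B3 + 6 semitones = F4.
The open B2 string is 12 semitones below the open B3, so the same pitch on the B2 string lies at fret 6 + 12 = 18.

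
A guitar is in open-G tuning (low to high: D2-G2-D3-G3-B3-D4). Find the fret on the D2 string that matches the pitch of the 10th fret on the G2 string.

15

Fret 10 on G2 is MIDI 43 + 10 = 53 (F3). On the D2 string (open MIDI 38), that pitch is 53 − 38 = fret 15.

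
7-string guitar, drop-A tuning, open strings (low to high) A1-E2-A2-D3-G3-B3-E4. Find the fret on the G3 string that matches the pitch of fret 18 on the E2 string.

E2 at fret 18 is E2 + 18 semitones = A#3.
The open G3 string is 15 semitones above the open E2, so the same pitch on the G3 string lies at fret 18 − 15 = 3.

3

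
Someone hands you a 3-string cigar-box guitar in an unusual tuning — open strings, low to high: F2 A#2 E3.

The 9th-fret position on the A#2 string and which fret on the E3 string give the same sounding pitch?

Fret 9 on A#2 is MIDI 46 + 9 = 55 (G3). On the E3 string (open MIDI 52), that pitch is 55 − 52 = fret 3.

3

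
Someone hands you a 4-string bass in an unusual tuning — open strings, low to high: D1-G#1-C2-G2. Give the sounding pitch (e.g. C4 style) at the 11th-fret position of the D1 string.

C#2

D1 is MIDI 26. Adding 11 gives 37, which is C#2.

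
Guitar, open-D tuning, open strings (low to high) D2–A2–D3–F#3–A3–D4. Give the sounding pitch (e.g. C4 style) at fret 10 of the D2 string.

C3

D2 is MIDI 38. Adding 10 gives 48, which is C3.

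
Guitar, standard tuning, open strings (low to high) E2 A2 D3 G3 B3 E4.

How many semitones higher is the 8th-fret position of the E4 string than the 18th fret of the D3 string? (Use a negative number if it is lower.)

4 semitones

E4 at fret 8 → C5 (MIDI 72); D3 at fret 18 → G#4 (MIDI 68).
72 − 68 = 4, so the two pitches are 4 semitones apart.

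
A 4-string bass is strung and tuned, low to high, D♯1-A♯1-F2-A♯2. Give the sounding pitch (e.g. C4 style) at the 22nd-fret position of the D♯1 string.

The open D♯1 string plus 22 semitones: D#–E–F–F#–…–B–C–C#.
The walk passes from B into C 2 times, so the octave number goes from 1 to 3.

C♯3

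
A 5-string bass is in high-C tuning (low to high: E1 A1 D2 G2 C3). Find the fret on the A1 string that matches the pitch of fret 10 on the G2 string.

20

Fret 10 on G2 is MIDI 43 + 10 = 53 (F3). On the A1 string (open MIDI 33), that pitch is 53 − 33 = fret 20.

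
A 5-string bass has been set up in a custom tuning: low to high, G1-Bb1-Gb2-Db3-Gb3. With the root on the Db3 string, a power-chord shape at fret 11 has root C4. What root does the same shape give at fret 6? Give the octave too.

G3

Moving from fret 11 to fret 6 shifts the root by -5 semitones.
C4 down 5 semitones is G3.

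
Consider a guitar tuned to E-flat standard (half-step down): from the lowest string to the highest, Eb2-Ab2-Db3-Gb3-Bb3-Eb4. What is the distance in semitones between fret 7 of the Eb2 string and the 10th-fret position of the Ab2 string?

8 semitones

Eb2 at fret 7 → Bb2 (MIDI 46); Ab2 at fret 10 → Gb3 (MIDI 54).
46 − 54 = -8, so the two pitches are 8 semitones apart, with Gb3 the higher.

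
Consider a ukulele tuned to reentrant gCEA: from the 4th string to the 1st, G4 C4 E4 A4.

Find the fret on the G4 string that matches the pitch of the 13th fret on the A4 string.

15

Fret 13 on A4 is MIDI 69 + 13 = 82 (A♯5). On the G4 string (open MIDI 67), that pitch is 82 − 67 = fret 15.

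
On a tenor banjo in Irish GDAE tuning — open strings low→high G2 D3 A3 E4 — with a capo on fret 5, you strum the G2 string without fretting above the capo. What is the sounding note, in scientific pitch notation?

The capo raises the open G2 by 5 semitones to C3; fretting 0 more gives G2 + 5 + 0 = G2 + 5 semitones = C3.

C3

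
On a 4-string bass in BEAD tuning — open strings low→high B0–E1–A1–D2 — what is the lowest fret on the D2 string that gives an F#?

From D2, count semitones up the chromatic scale until reaching F#: D–D#–E–F–F# — 4 steps.

4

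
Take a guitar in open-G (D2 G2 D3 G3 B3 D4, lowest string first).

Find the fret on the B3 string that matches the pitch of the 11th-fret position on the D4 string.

D4 at fret 11 is D4 + 11 semitones = C♯5.
The open B3 string is 3 semitones below the open D4, so the same pitch on the B3 string lies at fret 11 + 3 = 14.

14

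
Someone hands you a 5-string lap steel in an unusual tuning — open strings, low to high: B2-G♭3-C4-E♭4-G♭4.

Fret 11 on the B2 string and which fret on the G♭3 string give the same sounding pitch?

B2 at fret 11 is B2 + 11 semitones = B♭3.
The open G♭3 string is 7 semitones above the open B2, so the same pitch on the G♭3 string lies at fret 11 − 7 = 4.

4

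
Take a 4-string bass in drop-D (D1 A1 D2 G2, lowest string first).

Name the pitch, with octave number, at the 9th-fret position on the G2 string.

The open G2 string plus 9 semitones: G–G#–A–A#–B–C–C#–D–D#–E.
The walk passes from B into C once, so the octave number goes from 2 to 3.

E3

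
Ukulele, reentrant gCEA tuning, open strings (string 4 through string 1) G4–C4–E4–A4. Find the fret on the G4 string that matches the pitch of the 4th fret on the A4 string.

6

Fret 4 on A4 is MIDI 69 + 4 = 73 (C#5). On the G4 string (open MIDI 67), that pitch is 73 − 67 = fret 6.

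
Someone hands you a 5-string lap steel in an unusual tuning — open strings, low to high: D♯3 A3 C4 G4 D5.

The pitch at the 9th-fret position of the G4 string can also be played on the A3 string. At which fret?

19

Fret 9 on G4 is MIDI 67 + 9 = 76 (E5). On the A3 string (open MIDI 57), that pitch is 76 − 57 = fret 19.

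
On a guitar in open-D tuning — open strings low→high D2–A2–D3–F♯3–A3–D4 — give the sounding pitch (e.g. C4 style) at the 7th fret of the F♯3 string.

C♯4

F♯3 is MIDI 54. Adding 7 gives 61, which is C♯4.
(Equivalently spelled D♭4.)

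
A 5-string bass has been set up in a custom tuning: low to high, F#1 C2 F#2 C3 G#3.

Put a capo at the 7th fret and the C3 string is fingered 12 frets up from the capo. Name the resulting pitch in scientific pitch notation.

G4

The capo raises the open C3 by 7 semitones to G3; fretting 12 more gives C3 + 7 + 12 = C3 + 19 semitones = G4.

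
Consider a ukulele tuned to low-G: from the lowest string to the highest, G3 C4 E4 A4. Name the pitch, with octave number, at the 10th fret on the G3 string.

G3 is MIDI 55. Adding 10 gives 65, which is F4.

F4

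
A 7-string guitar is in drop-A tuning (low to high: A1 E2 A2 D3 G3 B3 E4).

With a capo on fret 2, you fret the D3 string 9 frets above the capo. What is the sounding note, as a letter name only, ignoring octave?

The capo raises the open D3 by 2 semitones to E3; fretting 9 more gives D3 + 2 + 9 = D3 + 11 semitones, landing on C#.

C#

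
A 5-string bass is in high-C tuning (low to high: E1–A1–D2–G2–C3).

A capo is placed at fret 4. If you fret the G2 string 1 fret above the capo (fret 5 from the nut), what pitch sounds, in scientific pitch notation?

The capo raises the open G2 by 4 semitones to B2; fretting 1 more gives G2 + 4 + 1 = G2 + 5 semitones = C3.

C3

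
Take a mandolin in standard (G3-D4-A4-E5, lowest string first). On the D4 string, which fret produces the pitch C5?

C5 is 10 semitones above the open D4 (D–D#–E–F–…–A#–B–C), so it sits at fret 10.

10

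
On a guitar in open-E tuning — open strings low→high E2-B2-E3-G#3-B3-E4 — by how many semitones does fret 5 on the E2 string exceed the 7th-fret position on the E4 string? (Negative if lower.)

-26 semitones

E2 at fret 5 → A2 (MIDI 45); E4 at fret 7 → B4 (MIDI 71).
45 − 71 = -26, so the two pitches are 26 semitones apart.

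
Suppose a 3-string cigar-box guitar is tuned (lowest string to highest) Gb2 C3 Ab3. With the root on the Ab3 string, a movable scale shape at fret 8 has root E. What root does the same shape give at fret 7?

Moving from fret 8 to fret 7 shifts the root by -1 semitone.
E down 1 semitone is Eb.

Eb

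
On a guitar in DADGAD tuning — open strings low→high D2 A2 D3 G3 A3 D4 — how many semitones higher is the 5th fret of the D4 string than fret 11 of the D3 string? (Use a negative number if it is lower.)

6 semitones

D4 at fret 5 → G4 (MIDI 67); D3 at fret 11 → C#4 (MIDI 61).
67 − 61 = 6, so the two pitches are 6 semitones apart.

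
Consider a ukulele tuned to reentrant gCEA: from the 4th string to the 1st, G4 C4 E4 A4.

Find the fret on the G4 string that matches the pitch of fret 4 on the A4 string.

A4 at fret 4 is A4 + 4 semitones = C#5.
The open G4 string is 2 semitones below the open A4, so the same pitch on the G4 string lies at fret 4 + 2 = 6.

6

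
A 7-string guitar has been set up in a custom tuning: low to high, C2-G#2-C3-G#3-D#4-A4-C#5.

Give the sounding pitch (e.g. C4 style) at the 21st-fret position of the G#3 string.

The open G#3 string plus 21 semitones: G#–A–A#–B–…–D#–E–F.
The walk passes from B into C 2 times, so the octave number goes from 3 to 5.

F5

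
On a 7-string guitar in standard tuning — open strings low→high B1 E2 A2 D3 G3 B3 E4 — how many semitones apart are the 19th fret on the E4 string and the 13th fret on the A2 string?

E4 at fret 19 → B5 (MIDI 83); A2 at fret 13 → A♯3 (MIDI 58).
83 − 58 = 25, so the two pitches are 25 semitones apart, with B5 the higher.

25 semitones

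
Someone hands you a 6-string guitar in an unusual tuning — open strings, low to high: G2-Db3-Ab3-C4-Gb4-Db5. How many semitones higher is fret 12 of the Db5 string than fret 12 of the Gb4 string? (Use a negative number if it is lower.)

7 semitones

Db5 at fret 12 → Db6 (MIDI 85); Gb4 at fret 12 → Gb5 (MIDI 78).
85 − 78 = 7, so the two pitches are 7 semitones apart.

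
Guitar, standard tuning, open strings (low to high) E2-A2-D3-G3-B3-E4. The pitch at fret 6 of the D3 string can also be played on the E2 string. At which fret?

D3 at fret 6 is D3 + 6 semitones = G#3.
The open E2 string is 10 semitones below the open D3, so the same pitch on the E2 string lies at fret 6 + 10 = 16.

16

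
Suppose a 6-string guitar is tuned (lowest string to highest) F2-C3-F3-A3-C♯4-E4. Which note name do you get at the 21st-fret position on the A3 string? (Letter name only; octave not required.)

F♯

Each fret is one semitone, so A3 + 21 = F♯.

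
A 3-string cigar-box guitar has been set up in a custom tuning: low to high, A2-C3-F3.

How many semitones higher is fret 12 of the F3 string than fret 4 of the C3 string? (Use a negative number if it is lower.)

13 semitones

F3 at fret 12 → F4 (MIDI 65); C3 at fret 4 → E3 (MIDI 52).
65 − 52 = 13, so the two pitches are 13 semitones apart.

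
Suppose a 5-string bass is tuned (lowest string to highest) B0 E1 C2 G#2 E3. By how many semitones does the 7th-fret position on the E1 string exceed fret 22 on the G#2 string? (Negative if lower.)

E1 at fret 7 → B1 (MIDI 35); G#2 at fret 22 → F#4 (MIDI 66).
35 − 66 = -31, so the two pitches are 31 semitones apart.

-31 semitones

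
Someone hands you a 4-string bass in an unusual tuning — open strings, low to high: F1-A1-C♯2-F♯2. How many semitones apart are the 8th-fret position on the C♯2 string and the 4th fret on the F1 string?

12 semitones

C♯2 at fret 8 → A2 (MIDI 45); F1 at fret 4 → A1 (MIDI 33).
45 − 33 = 12, so the two pitches are 12 semitones apart, with A2 the higher.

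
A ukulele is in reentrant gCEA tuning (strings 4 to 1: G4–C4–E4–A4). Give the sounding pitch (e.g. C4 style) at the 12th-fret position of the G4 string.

G5

Each fret is one semitone, so G4 + 12 = G5.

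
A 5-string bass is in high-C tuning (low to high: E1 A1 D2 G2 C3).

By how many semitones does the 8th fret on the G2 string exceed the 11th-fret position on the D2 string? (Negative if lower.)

2 semitones

G2 at fret 8 → D#3 (MIDI 51); D2 at fret 11 → C#3 (MIDI 49).
51 − 49 = 2, so the two pitches are 2 semitones apart.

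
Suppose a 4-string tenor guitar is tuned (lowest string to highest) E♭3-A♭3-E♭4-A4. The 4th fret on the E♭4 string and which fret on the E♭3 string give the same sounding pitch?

16

E♭4 at fret 4 is E♭4 + 4 semitones = G4.
The open E♭3 string is 12 semitones below the open E♭4, so the same pitch on the E♭3 string lies at fret 4 + 12 = 16.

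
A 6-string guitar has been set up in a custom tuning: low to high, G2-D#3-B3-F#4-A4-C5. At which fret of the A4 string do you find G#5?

11

G#5 is 11 semitones above the open A4 (A–A#–B–C–…–F#–G–G#), so it sits at fret 11.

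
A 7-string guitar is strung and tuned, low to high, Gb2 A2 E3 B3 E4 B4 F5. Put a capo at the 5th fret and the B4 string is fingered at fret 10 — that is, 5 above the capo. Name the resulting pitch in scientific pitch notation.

The capo raises the open B4 by 5 semitones to E5; fretting 5 more gives B4 + 5 + 5 = B4 + 10 semitones = A5.

A5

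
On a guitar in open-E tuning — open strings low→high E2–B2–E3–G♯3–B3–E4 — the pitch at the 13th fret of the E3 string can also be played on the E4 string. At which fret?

1

Fret 13 on E3 is MIDI 52 + 13 = 65 (F4). On the E4 string (open MIDI 64), that pitch is 65 − 64 = fret 1.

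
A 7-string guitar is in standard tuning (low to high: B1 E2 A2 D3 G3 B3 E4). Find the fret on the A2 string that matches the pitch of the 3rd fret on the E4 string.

Fret 3 on E4 is MIDI 64 + 3 = 67 (G4). On the A2 string (open MIDI 45), that pitch is 67 − 45 = fret 22.

22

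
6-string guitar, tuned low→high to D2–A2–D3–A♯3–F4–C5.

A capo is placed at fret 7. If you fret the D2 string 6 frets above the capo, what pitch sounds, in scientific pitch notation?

D♯3

The capo raises the open D2 by 7 semitones to A2; fretting 6 more gives D2 + 7 + 6 = D2 + 13 semitones = D♯3.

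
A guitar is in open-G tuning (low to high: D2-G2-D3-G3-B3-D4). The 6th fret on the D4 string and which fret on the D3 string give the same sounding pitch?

18

D4 at fret 6 is D4 + 6 semitones = G♯4.
The open D3 string is 12 semitones below the open D4, so the same pitch on the D3 string lies at fret 6 + 12 = 18.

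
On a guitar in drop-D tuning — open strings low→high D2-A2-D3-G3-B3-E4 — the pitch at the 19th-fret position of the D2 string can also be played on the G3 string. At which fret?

Fret 19 on D2 is MIDI 38 + 19 = 57 (A3). On the G3 string (open MIDI 55), that pitch is 57 − 55 = fret 2.

2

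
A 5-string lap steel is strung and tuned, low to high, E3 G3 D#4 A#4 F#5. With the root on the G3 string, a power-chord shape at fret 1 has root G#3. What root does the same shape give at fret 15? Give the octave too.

A#4

Moving from fret 1 to fret 15 shifts the root by 14 semitones.
G#3 up 14 semitones is A#4.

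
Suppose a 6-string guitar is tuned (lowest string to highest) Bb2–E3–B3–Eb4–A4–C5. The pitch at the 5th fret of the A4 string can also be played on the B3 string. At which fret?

A4 at fret 5 is A4 + 5 semitones = D5.
The open B3 string is 10 semitones below the open A4, so the same pitch on the B3 string lies at fret 5 + 10 = 15.

15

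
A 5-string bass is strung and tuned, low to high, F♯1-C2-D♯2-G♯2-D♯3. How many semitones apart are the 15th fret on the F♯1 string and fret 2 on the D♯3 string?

F♯1 at fret 15 → A2 (MIDI 45); D♯3 at fret 2 → F3 (MIDI 53).
45 − 53 = -8, so the two pitches are 8 semitones apart, with F3 the higher.

8 semitones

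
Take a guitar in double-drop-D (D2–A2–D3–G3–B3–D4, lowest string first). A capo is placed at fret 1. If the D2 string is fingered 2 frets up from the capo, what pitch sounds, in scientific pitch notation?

F2

The capo raises the open D2 by 1 semitone to D#2; fretting 2 more gives D2 + 1 + 2 = D2 + 3 semitones = F2.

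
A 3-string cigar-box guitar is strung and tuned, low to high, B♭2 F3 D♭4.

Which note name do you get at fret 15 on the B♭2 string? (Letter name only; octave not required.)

D♭

The open B♭2 string plus 15 semitones: Bb–B–C–Db–…–B–C–Db.
(Equivalently spelled C♯.)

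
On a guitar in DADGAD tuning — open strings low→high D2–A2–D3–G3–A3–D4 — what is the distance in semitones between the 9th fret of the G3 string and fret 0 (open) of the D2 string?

G3 at fret 9 → E4 (MIDI 64); D2 at fret 0 → D2 (MIDI 38).
64 − 38 = 26, so the two pitches are 26 semitones apart, with E4 the higher.

26 semitones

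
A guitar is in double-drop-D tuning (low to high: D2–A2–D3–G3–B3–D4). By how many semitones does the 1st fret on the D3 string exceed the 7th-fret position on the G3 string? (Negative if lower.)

-11 semitones

D3 at fret 1 → D#3 (MIDI 51); G3 at fret 7 → D4 (MIDI 62).
51 − 62 = -11, so the two pitches are 11 semitones apart.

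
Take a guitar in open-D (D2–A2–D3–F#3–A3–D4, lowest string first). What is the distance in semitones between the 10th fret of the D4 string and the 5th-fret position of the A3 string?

10 semitones

D4 at fret 10 → C5 (MIDI 72); A3 at fret 5 → D4 (MIDI 62).
72 − 62 = 10, so the two pitches are 10 semitones apart, with C5 the higher.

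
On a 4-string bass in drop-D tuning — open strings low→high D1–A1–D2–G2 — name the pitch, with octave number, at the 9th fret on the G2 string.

The open G2 string plus 9 semitones: G–G#–A–A#–B–C–C#–D–D#–E.
The walk passes from B into C once, so the octave number goes from 2 to 3.

E3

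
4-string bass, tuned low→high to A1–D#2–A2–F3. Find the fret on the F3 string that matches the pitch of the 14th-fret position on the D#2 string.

0

D#2 at fret 14 is D#2 + 14 semitones = F3.
The open F3 string is 14 semitones above the open D#2, so the same pitch on the F3 string lies at fret 14 − 14 = 0.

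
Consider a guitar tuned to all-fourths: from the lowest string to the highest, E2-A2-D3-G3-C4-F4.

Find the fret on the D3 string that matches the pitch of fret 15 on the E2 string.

5

E2 at fret 15 is E2 + 15 semitones = G3.
The open D3 string is 10 semitones above the open E2, so the same pitch on the D3 string lies at fret 15 − 10 = 5.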